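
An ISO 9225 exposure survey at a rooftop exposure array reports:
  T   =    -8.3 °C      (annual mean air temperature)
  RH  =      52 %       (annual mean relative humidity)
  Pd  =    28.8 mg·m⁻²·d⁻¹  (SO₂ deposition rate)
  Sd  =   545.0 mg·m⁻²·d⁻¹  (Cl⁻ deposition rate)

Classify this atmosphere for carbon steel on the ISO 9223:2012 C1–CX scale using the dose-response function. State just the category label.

C2

carbon steel: temperature factor f = +0.150·(-18.3) = -2.7450
  sulphur-dioxide contribution → 1.847 μm/a
  chloride contribution → 20.24 μm/a
  total first-year rate 22.09 μm/a
22.1 μm/a falls in (1.3, 25] for carbon steel → category C2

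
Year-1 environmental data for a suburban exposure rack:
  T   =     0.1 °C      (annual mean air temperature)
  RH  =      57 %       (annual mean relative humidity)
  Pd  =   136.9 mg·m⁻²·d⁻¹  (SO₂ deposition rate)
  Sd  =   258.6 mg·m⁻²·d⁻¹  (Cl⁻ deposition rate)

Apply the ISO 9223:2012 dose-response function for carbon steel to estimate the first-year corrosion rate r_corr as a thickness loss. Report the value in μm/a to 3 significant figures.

r_corr = 37.2 μm/a

carbon steel: T≤10 °C ⇒ hinge +0.150·(0.1−10) = -1.4850
  SO₂ term: 1.77·136.9^0.52·exp(0.02·57-1.4850) = 16.18
  Cl⁻ term: 0.102·258.6^0.62·exp(0.033·57+0.04·0.1) = 21.04
  r_corr = 16.18 + 21.04 = 37.22 μm/a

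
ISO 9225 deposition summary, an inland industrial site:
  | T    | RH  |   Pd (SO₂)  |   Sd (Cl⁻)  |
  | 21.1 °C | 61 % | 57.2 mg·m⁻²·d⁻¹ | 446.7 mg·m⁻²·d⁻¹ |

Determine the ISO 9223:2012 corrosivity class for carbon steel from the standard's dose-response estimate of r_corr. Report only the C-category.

C5

carbon steel: T>10 °C ⇒ hinge -0.054·(21.1−10) = -0.5994
  SO₂ term: 1.77·57.2^0.52·exp(0.02·61-0.5994) = 27
  Cl⁻ term: 0.102·446.7^0.62·exp(0.033·61+0.04·21.1) = 78.05
  sum: 27 + 78.05 → r_corr = 105.1 μm/a
ISO 9223 Table 2 (carbon steel): 80 < 105 ≤ 200 μm/a ⇒ C5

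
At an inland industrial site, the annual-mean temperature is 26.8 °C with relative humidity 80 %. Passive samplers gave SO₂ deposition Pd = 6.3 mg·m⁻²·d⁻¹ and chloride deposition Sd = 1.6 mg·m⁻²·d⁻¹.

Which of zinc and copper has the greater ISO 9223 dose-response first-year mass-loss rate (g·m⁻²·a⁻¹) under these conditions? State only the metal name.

copper

zinc: f(T) = -0.071·(T−10) [T>10 °C] = -1.1928
  Pd branch = 0.0129·Pd^0.44·e^(0.046·RH+f) = 0.3487 μm/a
  Sd branch = 0.0175·Sd^0.57·e^(0.008·RH+0.085·T) = 0.4233 μm/a
  r_corr = 0.3487 + 0.4233 = 0.772 μm/a
  mass loss = 0.772 μm/a × 7.14 g/cm³ = 5.512 g·m⁻²·a⁻¹
copper: temperature factor f = -0.080·(16.8) = -1.3440
  Pd branch = 0.0053·Pd^0.26·e^(0.059·RH+f) = 0.2502 μm/a
  Sd branch = 0.01025·Sd^0.27·e^(0.036·RH+0.049·T) = 0.7708 μm/a
  sum: 0.2502 + 0.7708 → r_corr = 1.021 μm/a
  mass loss = 1.021 μm/a × 8.96 g/cm³ = 9.148 g·m⁻²·a⁻¹
Ordering by g·m⁻²·a⁻¹: copper (9.15) > zinc (5.51)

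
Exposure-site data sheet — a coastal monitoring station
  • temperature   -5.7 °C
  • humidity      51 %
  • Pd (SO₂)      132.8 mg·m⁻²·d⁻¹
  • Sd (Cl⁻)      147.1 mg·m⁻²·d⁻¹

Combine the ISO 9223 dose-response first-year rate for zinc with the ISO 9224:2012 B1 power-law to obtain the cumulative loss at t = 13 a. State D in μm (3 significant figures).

zinc: temperature factor f = +0.038·(-15.7) = -0.5966
  SO₂ term: 0.0129·132.8^0.44·exp(0.046·51-0.5966) = 0.6376
  Cl⁻ term: 0.0175·147.1^0.57·exp(0.008·51+0.085·-5.7) = 0.2788
  sum: 0.6376 + 0.2788 → r_corr = 0.9164 μm/a
Long-term exponent b (ISO 9224 Table 2, B1) = 0.813
  D(13) = 0.9164 × 13^0.813 = 0.9164 × 8.047 = 7.375 μm

D(13) = 7.37 μm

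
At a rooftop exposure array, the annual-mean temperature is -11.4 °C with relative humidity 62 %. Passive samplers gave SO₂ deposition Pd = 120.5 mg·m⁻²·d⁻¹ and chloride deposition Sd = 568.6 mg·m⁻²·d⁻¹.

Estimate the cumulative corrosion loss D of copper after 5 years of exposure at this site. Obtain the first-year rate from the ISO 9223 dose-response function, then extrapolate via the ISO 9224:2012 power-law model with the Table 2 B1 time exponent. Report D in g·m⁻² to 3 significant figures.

copper: temperature factor f = +0.126·(-21.4) = -2.6964
  Pd branch = 0.0053·Pd^0.26·e^(0.059·RH+f) = 0.04819 μm/a
  Cl⁻ term: 0.01025·568.6^0.27·exp(0.036·62+0.049·-11.4) = 0.3029
  sum: 0.04819 + 0.3029 → r_corr = 0.3511 μm/a
ISO 9224: D(t) = r_corr · t^b with b = 0.667 (copper, B1)
  D(5) = 0.3511 × 5^0.667 = 0.3511 × 2.926 = 1.027 μm
  Mass loss = 1.027 μm × 8.96 g/cm³ = 9.203 g·m⁻²

D(5) = 9.20 g·m⁻²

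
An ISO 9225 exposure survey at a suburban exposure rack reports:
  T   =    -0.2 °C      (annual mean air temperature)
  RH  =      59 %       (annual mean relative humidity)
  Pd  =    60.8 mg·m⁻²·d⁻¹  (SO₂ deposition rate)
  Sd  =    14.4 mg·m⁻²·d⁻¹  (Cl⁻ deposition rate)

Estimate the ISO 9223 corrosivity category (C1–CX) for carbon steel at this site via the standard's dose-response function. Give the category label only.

C2

carbon steel: f(T) = +0.150·(T−10) [T≤10 °C] = -1.5300
  sulphur-dioxide contribution → 10.56 μm/a
  chloride contribution → 3.706 μm/a
  total first-year rate 14.26 μm/a
Category bounds: 1.3…25 μm/a bracket r_corr ⇒ C2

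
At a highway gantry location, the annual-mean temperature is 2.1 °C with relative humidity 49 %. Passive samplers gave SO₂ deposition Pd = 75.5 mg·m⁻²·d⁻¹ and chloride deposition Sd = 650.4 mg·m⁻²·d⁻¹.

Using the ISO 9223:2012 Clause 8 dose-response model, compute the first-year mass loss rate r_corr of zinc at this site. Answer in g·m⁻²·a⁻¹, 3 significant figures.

zinc: temperature factor f = +0.038·(-7.9) = -0.3002
  Pd branch = 0.0129·Pd^0.44·e^(0.046·RH+f) = 0.6101 μm/a
  Sd branch = 0.0175·Sd^0.57·e^(0.008·RH+0.085·T) = 1.243 μm/a
  r_corr = 0.6101 + 1.243 = 1.853 μm/a
Convert to mass loss: 1.853 μm/a × 7.14 g/cm³ = 13.23 g·m⁻²·a⁻¹

r_corr = 13.2 g·m⁻²·a⁻¹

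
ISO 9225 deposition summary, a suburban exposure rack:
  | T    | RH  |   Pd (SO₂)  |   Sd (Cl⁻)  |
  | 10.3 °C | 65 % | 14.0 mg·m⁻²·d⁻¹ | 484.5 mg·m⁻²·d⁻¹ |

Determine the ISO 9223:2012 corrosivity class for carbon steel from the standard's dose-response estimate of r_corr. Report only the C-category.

C5

carbon steel: T>10 °C ⇒ hinge -0.054·(10.3−10) = -0.0162
  Pd branch = 1.77·Pd^0.52·e^(0.02·RH+f) = 25.21 μm/a
  Sd branch = 0.102·Sd^0.62·e^(0.033·RH+0.04·T) = 60.81 μm/a
  r_corr = 25.21 + 60.81 = 86.02 μm/a
Category bounds: 80…200 μm/a bracket r_corr ⇒ C5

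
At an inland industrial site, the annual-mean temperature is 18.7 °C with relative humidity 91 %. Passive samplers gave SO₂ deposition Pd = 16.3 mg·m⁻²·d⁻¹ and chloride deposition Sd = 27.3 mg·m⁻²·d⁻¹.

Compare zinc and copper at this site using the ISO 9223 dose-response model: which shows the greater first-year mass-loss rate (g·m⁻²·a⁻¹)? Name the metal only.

copper

zinc: f(T) = -0.071·(T−10) [T>10 °C] = -0.6177
  sulphur-dioxide contribution → 1.562 μm/a
  chloride contribution → 1.17 μm/a
  ⇒ r_corr(zinc) = 2.732 μm/a
  mass loss = 2.732 μm/a × 7.14 g/cm³ = 19.5 g·m⁻²·a⁻¹
copper: f(T) = -0.080·(T−10) [T>10 °C] = -0.6960
  sulphur-dioxide contribution → 1.172 μm/a
  chloride contribution → 1.656 μm/a
  ⇒ r_corr(copper) = 2.828 μm/a
  mass loss = 2.828 μm/a × 8.96 g/cm³ = 25.34 g·m⁻²·a⁻¹
Ordering by g·m⁻²·a⁻¹: copper (25.3) > zinc (19.5)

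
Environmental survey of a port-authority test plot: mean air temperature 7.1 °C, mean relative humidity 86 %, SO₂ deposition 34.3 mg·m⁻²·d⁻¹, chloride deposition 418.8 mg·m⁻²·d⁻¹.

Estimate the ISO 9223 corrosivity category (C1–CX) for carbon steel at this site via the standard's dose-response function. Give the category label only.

C5

carbon steel: temperature factor f = +0.150·(-2.9) = -0.4350
  sulphur-dioxide contribution → 40.22 μm/a
  chloride contribution → 97.75 μm/a
  total first-year rate 138 μm/a
ISO 9223 Table 2 (carbon steel): 80 < 138 ≤ 200 μm/a ⇒ C5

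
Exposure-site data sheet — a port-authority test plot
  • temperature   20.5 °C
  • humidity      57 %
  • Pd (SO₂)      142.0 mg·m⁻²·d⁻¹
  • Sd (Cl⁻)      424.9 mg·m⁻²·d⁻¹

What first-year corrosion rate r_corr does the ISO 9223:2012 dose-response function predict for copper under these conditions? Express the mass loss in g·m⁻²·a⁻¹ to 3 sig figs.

copper: T>10 °C ⇒ hinge -0.080·(20.5−10) = -0.8400
  Pd branch = 0.0053·Pd^0.26·e^(0.059·RH+f) = 0.2397 μm/a
  Cl⁻ term: 0.01025·424.9^0.27·exp(0.036·57+0.049·20.5) = 1.116
  r_corr = 0.2397 + 1.116 = 1.356 μm/a
Convert to mass loss: 1.356 μm/a × 8.96 g/cm³ = 12.15 g·m⁻²·a⁻¹

r_corr = 12.1 g·m⁻²·a⁻¹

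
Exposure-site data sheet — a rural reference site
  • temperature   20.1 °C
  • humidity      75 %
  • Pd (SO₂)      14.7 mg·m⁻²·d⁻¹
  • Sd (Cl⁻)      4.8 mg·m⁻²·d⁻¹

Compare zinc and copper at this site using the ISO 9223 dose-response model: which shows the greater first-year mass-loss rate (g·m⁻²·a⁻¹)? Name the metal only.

zinc: T>10 °C ⇒ hinge -0.071·(20.1−10) = -0.7171
  SO₂ term: 0.0129·14.7^0.44·exp(0.046·75-0.7171) = 0.6473
  Cl⁻ term: 0.0175·4.8^0.57·exp(0.008·75+0.085·20.1) = 0.4304
  r_corr = 0.6473 + 0.4304 = 1.078 μm/a
  mass loss = 1.078 μm/a × 7.14 g/cm³ = 7.695 g·m⁻²·a⁻¹
copper: T>10 °C ⇒ hinge -0.080·(20.1−10) = -0.8080
  Pd branch = 0.0053·Pd^0.26·e^(0.059·RH+f) = 0.3968 μm/a
  Cl⁻ term: 0.01025·4.8^0.27·exp(0.036·75+0.049·20.1) = 0.6237
  sum: 0.3968 + 0.6237 → r_corr = 1.021 μm/a
  mass loss = 1.021 μm/a × 8.96 g/cm³ = 9.144 g·m⁻²·a⁻¹
Ordering by g·m⁻²·a⁻¹: copper (9.14) > zinc (7.69)

copper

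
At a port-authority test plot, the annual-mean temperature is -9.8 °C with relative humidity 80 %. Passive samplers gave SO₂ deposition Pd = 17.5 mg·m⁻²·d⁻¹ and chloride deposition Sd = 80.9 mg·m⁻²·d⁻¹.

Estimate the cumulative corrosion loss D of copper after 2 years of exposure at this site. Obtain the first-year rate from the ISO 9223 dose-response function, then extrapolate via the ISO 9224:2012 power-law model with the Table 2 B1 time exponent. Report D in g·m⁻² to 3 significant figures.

D(2) = 6.73 g·m⁻²

copper: T≤10 °C ⇒ hinge +0.126·(-9.8−10) = -2.4948
  Pd branch = 0.0053·Pd^0.26·e^(0.059·RH+f) = 0.1032 μm/a
  Sd branch = 0.01025·Sd^0.27·e^(0.036·RH+0.049·T) = 0.3699 μm/a
  r_corr = 0.1032 + 0.3699 = 0.4731 μm/a
ISO 9224: D(t) = r_corr · t^b with b = 0.667 (copper, B1)
  D(2) = 0.4731 × 2^0.667 = 0.4731 × 1.588 = 0.7512 μm
  Mass loss = 0.7512 μm × 8.96 g/cm³ = 6.731 g·m⁻²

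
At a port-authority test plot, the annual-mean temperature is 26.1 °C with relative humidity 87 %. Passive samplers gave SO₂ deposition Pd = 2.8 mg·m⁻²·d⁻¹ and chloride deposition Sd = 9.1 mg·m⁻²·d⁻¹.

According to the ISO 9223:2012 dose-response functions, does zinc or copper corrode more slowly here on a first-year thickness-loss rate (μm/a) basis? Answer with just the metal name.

zinc

zinc: f(T) = -0.071·(T−10) [T>10 °C] = -1.1431
  Pd branch = 0.0129·Pd^0.44·e^(0.046·RH+f) = 0.354 μm/a
  Sd branch = 0.0175·Sd^0.57·e^(0.008·RH+0.085·T) = 1.136 μm/a
  r_corr = 0.354 + 1.136 = 1.49 μm/a
copper: temperature factor f = -0.080·(16.1) = -1.2880
  Pd branch = 0.0053·Pd^0.26·e^(0.059·RH+f) = 0.3239 μm/a
  Sd branch = 0.01025·Sd^0.27·e^(0.036·RH+0.049·T) = 1.532 μm/a
  r_corr = 0.3239 + 1.532 = 1.856 μm/a
Ordering by μm/a: copper (1.86) > zinc (1.49)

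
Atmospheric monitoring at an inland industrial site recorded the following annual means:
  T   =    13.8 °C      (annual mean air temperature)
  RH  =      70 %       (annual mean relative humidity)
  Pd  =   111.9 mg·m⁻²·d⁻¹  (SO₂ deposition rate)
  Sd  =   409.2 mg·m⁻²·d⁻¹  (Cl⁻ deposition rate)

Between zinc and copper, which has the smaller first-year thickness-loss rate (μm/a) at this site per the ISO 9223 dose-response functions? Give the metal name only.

copper

zinc: f(T) = -0.071·(T−10) [T>10 °C] = -0.2698
  Pd branch = 0.0129·Pd^0.44·e^(0.046·RH+f) = 1.965 μm/a
  Cl⁻ term: 0.0175·409.2^0.57·exp(0.008·70+0.085·13.8) = 3.051
  sum: 1.965 + 3.051 → r_corr = 5.016 μm/a
copper: temperature factor f = -0.080·(3.8) = -0.3040
  SO₂ term: 0.0053·111.9^0.26·exp(0.059·70-0.3040) = 0.8291
  Cl⁻ term: 0.01025·409.2^0.27·exp(0.036·70+0.049·13.8) = 1.271
  sum: 0.8291 + 1.271 → r_corr = 2.1 μm/a
Ordering by μm/a: zinc (5.02) > copper (2.1)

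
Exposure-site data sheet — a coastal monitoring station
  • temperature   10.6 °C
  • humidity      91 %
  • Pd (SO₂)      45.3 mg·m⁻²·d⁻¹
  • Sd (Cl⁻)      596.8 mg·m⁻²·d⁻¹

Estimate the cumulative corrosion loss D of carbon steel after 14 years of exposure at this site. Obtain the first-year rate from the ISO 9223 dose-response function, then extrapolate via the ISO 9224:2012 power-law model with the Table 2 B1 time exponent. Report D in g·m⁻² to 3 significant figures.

D(14) = 7.55e+03 g·m⁻²

carbon steel: T>10 °C ⇒ hinge -0.054·(10.6−10) = -0.0324
  Pd branch = 1.77·Pd^0.52·e^(0.02·RH+f) = 76.82 μm/a
  Sd branch = 0.102·Sd^0.62·e^(0.033·RH+0.04·T) = 165.2 μm/a
  r_corr = 76.82 + 165.2 = 242 μm/a
Long-term exponent b (ISO 9224 Table 2, B1) = 0.523
  D(14) = 242 × 14^0.523 = 242 × 3.976 = 962.1 μm
  Mass loss = 962.1 μm × 7.85 g/cm³ = 7553 g·m⁻²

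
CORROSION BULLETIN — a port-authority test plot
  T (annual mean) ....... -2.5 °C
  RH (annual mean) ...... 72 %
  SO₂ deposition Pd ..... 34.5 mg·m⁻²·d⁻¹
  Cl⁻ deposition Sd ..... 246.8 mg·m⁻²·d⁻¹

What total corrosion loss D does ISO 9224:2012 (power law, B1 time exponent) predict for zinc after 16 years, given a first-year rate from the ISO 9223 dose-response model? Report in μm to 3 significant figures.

D(16) = 15.5 μm

zinc: temperature factor f = +0.038·(-12.5) = -0.4750
  SO₂ term: 0.0129·34.5^0.44·exp(0.046·72-0.4750) = 1.045
  Sd branch = 0.0175·Sd^0.57·e^(0.008·RH+0.085·T) = 0.5815 μm/a
  r_corr = 1.045 + 0.5815 = 1.627 μm/a
ISO 9224: D(t) = r_corr · t^b with b = 0.813 (zinc, B1)
  D(16) = 1.627 × 16^0.813 = 1.627 × 9.527 = 15.5 μm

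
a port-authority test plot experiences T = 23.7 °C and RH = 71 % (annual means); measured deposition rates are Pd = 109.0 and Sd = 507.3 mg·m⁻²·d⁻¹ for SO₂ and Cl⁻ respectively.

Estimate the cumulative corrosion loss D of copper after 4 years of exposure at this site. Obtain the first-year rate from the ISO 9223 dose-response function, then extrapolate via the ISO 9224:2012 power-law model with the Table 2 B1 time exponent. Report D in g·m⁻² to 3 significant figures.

D(4) = 60.2 g·m⁻²

copper: f(T) = -0.080·(T−10) [T>10 °C] = -1.0960
  SO₂ term: 0.0053·109.0^0.26·exp(0.059·71-1.0960) = 0.3956
  Sd branch = 0.01025·Sd^0.27·e^(0.036·RH+0.049·T) = 2.268 μm/a
  r_corr = 0.3956 + 2.268 = 2.663 μm/a
Power-law: D(4) = r_corr · 4^0.667
  D(4) = 2.663 × 4^0.667 = 2.663 × 2.521 = 6.714 μm
  Mass loss = 6.714 μm × 8.96 g/cm³ = 60.16 g·m⁻²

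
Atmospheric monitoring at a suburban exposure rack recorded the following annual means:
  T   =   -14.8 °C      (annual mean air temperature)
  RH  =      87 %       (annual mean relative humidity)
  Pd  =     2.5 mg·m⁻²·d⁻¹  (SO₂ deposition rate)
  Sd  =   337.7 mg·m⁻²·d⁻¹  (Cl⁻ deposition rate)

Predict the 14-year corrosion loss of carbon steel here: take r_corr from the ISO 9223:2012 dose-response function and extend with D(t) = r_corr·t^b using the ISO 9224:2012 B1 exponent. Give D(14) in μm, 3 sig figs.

carbon steel: temperature factor f = +0.150·(-24.8) = -3.7200
  sulphur-dioxide contribution → 0.3935 μm/a
  chloride contribution → 36.82 μm/a
  ⇒ r_corr(carbon steel) = 37.21 μm/a
Power-law: D(14) = r_corr · 14^0.523
  D(14) = 37.21 × 14^0.523 = 37.21 × 3.976 = 147.9 μm

D(14) = 148 μm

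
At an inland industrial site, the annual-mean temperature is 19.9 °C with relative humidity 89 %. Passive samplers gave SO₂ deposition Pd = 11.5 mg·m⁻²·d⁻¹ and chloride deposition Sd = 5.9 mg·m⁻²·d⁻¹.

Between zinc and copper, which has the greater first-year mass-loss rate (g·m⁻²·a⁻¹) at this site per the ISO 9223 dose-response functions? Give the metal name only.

copper

zinc: f(T) = -0.071·(T−10) [T>10 °C] = -0.7029
  sulphur-dioxide contribution → 1.122 μm/a
  chloride contribution → 0.5324 μm/a
  total first-year rate 1.655 μm/a
  mass loss = 1.655 μm/a × 7.14 g/cm³ = 11.81 g·m⁻²·a⁻¹
copper: f(T) = -0.080·(T−10) [T>10 °C] = -0.7920
  sulphur-dioxide contribution → 0.8641 μm/a
  chloride contribution → 1.081 μm/a
  total first-year rate 1.945 μm/a
  mass loss = 1.945 μm/a × 8.96 g/cm³ = 17.43 g·m⁻²·a⁻¹
Ordering by g·m⁻²·a⁻¹: copper (17.4) > zinc (11.8)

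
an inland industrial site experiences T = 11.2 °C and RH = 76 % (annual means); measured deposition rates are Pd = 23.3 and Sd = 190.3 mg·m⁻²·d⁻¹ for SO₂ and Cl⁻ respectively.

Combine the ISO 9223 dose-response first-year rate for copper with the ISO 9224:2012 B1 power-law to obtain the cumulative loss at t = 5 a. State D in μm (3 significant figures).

D(5) = 6.13 μm

copper: temperature factor f = -0.080·(1.2) = -0.0960
  SO₂ term: 0.0053·23.3^0.26·exp(0.059·76-0.0960) = 0.9671
  Cl⁻ term: 0.01025·190.3^0.27·exp(0.036·76+0.049·11.2) = 1.129
  sum: 0.9671 + 1.129 → r_corr = 2.096 μm/a
ISO 9224: D(t) = r_corr · t^b with b = 0.667 (copper, B1)
  D(5) = 2.096 × 5^0.667 = 2.096 × 2.926 = 6.133 μm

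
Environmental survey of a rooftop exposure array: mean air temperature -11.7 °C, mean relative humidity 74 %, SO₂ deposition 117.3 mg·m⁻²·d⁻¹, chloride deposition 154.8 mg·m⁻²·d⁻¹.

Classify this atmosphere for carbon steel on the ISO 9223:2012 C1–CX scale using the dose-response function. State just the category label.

carbon steel: temperature factor f = +0.150·(-21.7) = -3.2550
  SO₂ term: 1.77·117.3^0.52·exp(0.02·74-3.2550) = 3.574
  Cl⁻ term: 0.102·154.8^0.62·exp(0.033·74+0.04·-11.7) = 16.73
  r_corr = 3.574 + 16.73 = 20.31 μm/a
ISO 9223 Table 2 (carbon steel): 1.3 < 20.3 ≤ 25 μm/a ⇒ C2

C2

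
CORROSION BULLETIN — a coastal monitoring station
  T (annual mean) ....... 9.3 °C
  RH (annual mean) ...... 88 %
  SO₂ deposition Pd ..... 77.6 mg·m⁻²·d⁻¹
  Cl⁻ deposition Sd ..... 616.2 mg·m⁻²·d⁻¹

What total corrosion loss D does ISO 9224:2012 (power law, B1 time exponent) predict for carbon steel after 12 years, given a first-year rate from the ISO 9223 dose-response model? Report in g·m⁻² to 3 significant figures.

carbon steel: f(T) = +0.150·(T−10) [T≤10 °C] = -0.1050
  sulphur-dioxide contribution → 89.01 μm/a
  chloride contribution → 144.9 μm/a
  total first-year rate 233.9 μm/a
ISO 9224: D(t) = r_corr · t^b with b = 0.523 (carbon steel, B1)
  D(12) = 233.9 × 12^0.523 = 233.9 × 3.668 = 857.8 μm
  Mass loss = 857.8 μm × 7.85 g/cm³ = 6734 g·m⁻²

D(12) = 6.73e+03 g·m⁻²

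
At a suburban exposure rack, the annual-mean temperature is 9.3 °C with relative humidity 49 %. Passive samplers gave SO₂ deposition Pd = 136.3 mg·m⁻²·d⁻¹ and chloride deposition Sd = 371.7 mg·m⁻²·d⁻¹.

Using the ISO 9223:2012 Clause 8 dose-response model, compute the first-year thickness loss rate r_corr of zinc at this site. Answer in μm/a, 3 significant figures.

zinc: f(T) = +0.038·(T−10) [T≤10 °C] = -0.0266
  sulphur-dioxide contribution → 1.04 μm/a
  chloride contribution → 1.666 μm/a
  total first-year rate 2.706 μm/a

r_corr = 2.71 μm/a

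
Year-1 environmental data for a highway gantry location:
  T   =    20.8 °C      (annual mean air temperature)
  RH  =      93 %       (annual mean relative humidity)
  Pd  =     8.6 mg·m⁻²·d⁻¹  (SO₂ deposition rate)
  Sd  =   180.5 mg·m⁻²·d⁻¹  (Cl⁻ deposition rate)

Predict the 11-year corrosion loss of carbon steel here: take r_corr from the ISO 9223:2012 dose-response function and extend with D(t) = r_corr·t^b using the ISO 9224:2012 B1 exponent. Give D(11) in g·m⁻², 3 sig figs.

carbon steel: f(T) = -0.054·(T−10) [T>10 °C] = -0.5832
  Pd branch = 1.77·Pd^0.52·e^(0.02·RH+f) = 19.43 μm/a
  Sd branch = 0.102·Sd^0.62·e^(0.033·RH+0.04·T) = 126.4 μm/a
  sum: 19.43 + 126.4 → r_corr = 145.8 μm/a
ISO 9224: D(t) = r_corr · t^b with b = 0.523 (carbon steel, B1)
  D(11) = 145.8 × 11^0.523 = 145.8 × 3.505 = 511.1 μm
  Mass loss = 511.1 μm × 7.85 g/cm³ = 4012 g·m⁻²

D(11) = 4.01e+03 g·m⁻²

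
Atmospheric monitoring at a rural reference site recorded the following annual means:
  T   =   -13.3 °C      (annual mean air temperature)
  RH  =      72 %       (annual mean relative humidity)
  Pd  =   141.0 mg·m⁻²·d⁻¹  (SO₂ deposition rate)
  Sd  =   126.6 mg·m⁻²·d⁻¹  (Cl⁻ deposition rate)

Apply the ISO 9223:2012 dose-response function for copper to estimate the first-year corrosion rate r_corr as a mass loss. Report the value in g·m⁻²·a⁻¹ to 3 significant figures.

copper: T≤10 °C ⇒ hinge +0.126·(-13.3−10) = -2.9358
  sulphur-dioxide contribution → 0.07128 μm/a
  chloride contribution → 0.2637 μm/a
  ⇒ r_corr(copper) = 0.3349 μm/a
Convert to mass loss: 0.3349 μm/a × 8.96 g/cm³ = 3.001 g·m⁻²·a⁻¹

r_corr = 3.00 g·m⁻²·a⁻¹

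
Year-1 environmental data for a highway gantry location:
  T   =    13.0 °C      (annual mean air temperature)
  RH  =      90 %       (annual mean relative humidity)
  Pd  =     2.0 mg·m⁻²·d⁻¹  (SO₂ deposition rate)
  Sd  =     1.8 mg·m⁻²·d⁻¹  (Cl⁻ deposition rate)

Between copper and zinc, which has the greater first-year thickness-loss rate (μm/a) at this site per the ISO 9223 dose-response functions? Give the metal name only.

copper

copper: f(T) = -0.080·(T−10) [T>10 °C] = -0.2400
  SO₂ term: 0.0053·2.0^0.26·exp(0.059·90-0.2400) = 1.01
  Sd branch = 0.01025·Sd^0.27·e^(0.036·RH+0.049·T) = 0.58 μm/a
  sum: 1.01 + 0.58 → r_corr = 1.59 μm/a
zinc: f(T) = -0.071·(T−10) [T>10 °C] = -0.2130
  SO₂ term: 0.0129·2.0^0.44·exp(0.046·90-0.2130) = 0.8882
  Sd branch = 0.0175·Sd^0.57·e^(0.008·RH+0.085·T) = 0.1518 μm/a
  r_corr = 0.8882 + 0.1518 = 1.04 μm/a
Ordering by μm/a: copper (1.59) > zinc (1.04)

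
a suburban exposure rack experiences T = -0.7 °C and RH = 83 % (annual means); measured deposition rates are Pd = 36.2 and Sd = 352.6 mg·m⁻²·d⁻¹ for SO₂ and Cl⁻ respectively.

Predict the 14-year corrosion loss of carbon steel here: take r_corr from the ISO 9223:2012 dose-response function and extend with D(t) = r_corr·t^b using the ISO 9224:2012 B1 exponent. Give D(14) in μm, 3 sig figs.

carbon steel: T≤10 °C ⇒ hinge +0.150·(-0.7−10) = -1.6050
  Pd branch = 1.77·Pd^0.52·e^(0.02·RH+f) = 12.09 μm/a
  Cl⁻ term: 0.102·352.6^0.62·exp(0.033·83+0.04·-0.7) = 58.25
  sum: 12.09 + 58.25 → r_corr = 70.34 μm/a
Long-term exponent b (ISO 9224 Table 2, B1) = 0.523
  D(14) = 70.34 × 14^0.523 = 70.34 × 3.976 = 279.6 μm

D(14) = 280 μm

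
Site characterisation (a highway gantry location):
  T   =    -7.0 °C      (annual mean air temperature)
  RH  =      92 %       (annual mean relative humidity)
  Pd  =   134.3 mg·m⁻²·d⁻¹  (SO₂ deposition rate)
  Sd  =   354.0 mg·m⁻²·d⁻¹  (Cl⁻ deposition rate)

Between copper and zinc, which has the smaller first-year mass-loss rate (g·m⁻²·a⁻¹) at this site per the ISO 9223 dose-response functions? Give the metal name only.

copper

copper: f(T) = +0.126·(T−10) [T≤10 °C] = -2.1420
  Pd branch = 0.0053·Pd^0.26·e^(0.059·RH+f) = 0.5066 μm/a
  Cl⁻ term: 0.01025·354.0^0.27·exp(0.036·92+0.049·-7.0) = 0.9736
  sum: 0.5066 + 0.9736 → r_corr = 1.48 μm/a
  mass loss = 1.48 μm/a × 8.96 g/cm³ = 13.26 g·m⁻²·a⁻¹
zinc: f(T) = +0.038·(T−10) [T≤10 °C] = -0.6460
  SO₂ term: 0.0129·134.3^0.44·exp(0.046·92-0.6460) = 4.021
  Cl⁻ term: 0.0175·354.0^0.57·exp(0.008·92+0.085·-7.0) = 0.5717
  sum: 4.021 + 0.5717 → r_corr = 4.593 μm/a
  mass loss = 4.593 μm/a × 7.14 g/cm³ = 32.79 g·m⁻²·a⁻¹
Ordering by g·m⁻²·a⁻¹: zinc (32.8) > copper (13.3)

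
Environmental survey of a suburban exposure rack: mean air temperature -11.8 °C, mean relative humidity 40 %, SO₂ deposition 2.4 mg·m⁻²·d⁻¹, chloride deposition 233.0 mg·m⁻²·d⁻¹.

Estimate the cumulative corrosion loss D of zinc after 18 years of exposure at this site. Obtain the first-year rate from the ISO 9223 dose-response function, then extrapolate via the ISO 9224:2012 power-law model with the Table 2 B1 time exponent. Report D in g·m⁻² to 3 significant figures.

D(18) = 18.7 g·m⁻²

zinc: T≤10 °C ⇒ hinge +0.038·(-11.8−10) = -0.8284
  SO₂ term: 0.0129·2.4^0.44·exp(0.046·40-0.8284) = 0.05215
  Sd branch = 0.0175·Sd^0.57·e^(0.008·RH+0.085·T) = 0.1976 μm/a
  r_corr = 0.05215 + 0.1976 = 0.2498 μm/a
ISO 9224: D(t) = r_corr · t^b with b = 0.813 (zinc, B1)
  D(18) = 0.2498 × 18^0.813 = 0.2498 × 10.48 = 2.618 μm
  Mass loss = 2.618 μm × 7.14 g/cm³ = 18.7 g·m⁻²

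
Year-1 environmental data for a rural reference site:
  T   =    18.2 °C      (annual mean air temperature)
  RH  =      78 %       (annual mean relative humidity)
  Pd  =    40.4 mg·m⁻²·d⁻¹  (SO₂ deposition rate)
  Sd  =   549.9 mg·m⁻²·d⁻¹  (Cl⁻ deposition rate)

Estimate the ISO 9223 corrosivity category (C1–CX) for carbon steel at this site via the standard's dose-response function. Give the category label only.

carbon steel: T>10 °C ⇒ hinge -0.054·(18.2−10) = -0.4428
  sulphur-dioxide contribution → 37.02 μm/a
  chloride contribution → 138.6 μm/a
  total first-year rate 175.6 μm/a
Category bounds: 80…200 μm/a bracket r_corr ⇒ C5

C5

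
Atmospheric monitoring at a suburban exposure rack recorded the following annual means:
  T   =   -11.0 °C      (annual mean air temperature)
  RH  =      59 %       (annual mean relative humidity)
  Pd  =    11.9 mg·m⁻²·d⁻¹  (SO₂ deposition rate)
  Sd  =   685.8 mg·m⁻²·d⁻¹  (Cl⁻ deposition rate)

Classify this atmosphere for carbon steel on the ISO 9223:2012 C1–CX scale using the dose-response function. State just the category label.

C3

carbon steel: T≤10 °C ⇒ hinge +0.150·(-11.0−10) = -3.1500
  SO₂ term: 1.77·11.9^0.52·exp(0.02·59-3.1500) = 0.8947
  Sd branch = 0.102·Sd^0.62·e^(0.033·RH+0.04·T) = 26.4 μm/a
  sum: 0.8947 + 26.4 → r_corr = 27.29 μm/a
Category bounds: 25…50 μm/a bracket r_corr ⇒ C3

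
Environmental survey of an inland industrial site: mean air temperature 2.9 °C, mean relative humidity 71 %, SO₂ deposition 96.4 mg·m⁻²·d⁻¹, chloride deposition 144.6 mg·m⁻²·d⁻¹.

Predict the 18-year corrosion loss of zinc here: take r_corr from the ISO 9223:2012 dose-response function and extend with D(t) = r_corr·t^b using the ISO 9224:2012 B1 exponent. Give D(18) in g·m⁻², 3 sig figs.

D(18) = 195 g·m⁻²

zinc: f(T) = +0.038·(T−10) [T≤10 °C] = -0.2698
  sulphur-dioxide contribution → 1.927 μm/a
  chloride contribution → 0.6731 μm/a
  total first-year rate 2.6 μm/a
Power-law: D(18) = r_corr · 18^0.813
  D(18) = 2.6 × 18^0.813 = 2.6 × 10.48 = 27.26 μm
  Mass loss = 27.26 μm × 7.14 g/cm³ = 194.6 g·m⁻²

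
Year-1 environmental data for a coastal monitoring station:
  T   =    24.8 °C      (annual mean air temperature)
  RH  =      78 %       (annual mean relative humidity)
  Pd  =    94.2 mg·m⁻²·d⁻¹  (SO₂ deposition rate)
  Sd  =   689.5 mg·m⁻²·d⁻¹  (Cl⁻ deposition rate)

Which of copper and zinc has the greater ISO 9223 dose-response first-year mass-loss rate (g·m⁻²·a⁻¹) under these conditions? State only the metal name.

zinc

copper: T>10 °C ⇒ hinge -0.080·(24.8−10) = -1.1840
  Pd branch = 0.0053·Pd^0.26·e^(0.059·RH+f) = 0.5272 μm/a
  Cl⁻ term: 0.01025·689.5^0.27·exp(0.036·78+0.049·24.8) = 3.345
  sum: 0.5272 + 3.345 → r_corr = 3.872 μm/a
  mass loss = 3.872 μm/a × 8.96 g/cm³ = 34.69 g·m⁻²·a⁻¹
zinc: temperature factor f = -0.071·(14.8) = -1.0508
  Pd branch = 0.0129·Pd^0.44·e^(0.046·RH+f) = 1.205 μm/a
  Cl⁻ term: 0.0175·689.5^0.57·exp(0.008·78+0.085·24.8) = 11.16
  r_corr = 1.205 + 11.16 = 12.36 μm/a
  mass loss = 12.36 μm/a × 7.14 g/cm³ = 88.26 g·m⁻²·a⁻¹
Ordering by g·m⁻²·a⁻¹: zinc (88.3) > copper (34.7)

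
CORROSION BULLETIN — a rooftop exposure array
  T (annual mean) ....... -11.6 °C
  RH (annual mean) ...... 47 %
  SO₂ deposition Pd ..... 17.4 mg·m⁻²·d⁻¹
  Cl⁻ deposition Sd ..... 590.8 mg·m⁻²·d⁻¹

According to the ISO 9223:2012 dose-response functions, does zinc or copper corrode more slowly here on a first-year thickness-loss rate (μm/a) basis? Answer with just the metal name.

zinc: T≤10 °C ⇒ hinge +0.038·(-11.6−10) = -0.8208
  sulphur-dioxide contribution → 0.1733 μm/a
  chloride contribution → 0.3613 μm/a
  ⇒ r_corr(zinc) = 0.5346 μm/a
copper: f(T) = +0.126·(T−10) [T≤10 °C] = -2.7216
  sulphur-dioxide contribution → 0.01173 μm/a
  chloride contribution → 0.1766 μm/a
  ⇒ r_corr(copper) = 0.1883 μm/a
Ordering by μm/a: zinc (0.535) > copper (0.188)

copper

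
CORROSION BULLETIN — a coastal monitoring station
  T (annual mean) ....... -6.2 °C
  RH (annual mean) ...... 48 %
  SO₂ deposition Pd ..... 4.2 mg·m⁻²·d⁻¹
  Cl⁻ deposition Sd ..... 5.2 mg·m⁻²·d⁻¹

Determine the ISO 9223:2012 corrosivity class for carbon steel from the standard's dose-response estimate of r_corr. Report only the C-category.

carbon steel: temperature factor f = +0.150·(-16.2) = -2.4300
  SO₂ term: 1.77·4.2^0.52·exp(0.02·48-2.4300) = 0.8583
  Cl⁻ term: 0.102·5.2^0.62·exp(0.033·48+0.04·-6.2) = 1.078
  sum: 0.8583 + 1.078 → r_corr = 1.937 μm/a
1.94 μm/a falls in (1.3, 25] for carbon steel → category C2

C2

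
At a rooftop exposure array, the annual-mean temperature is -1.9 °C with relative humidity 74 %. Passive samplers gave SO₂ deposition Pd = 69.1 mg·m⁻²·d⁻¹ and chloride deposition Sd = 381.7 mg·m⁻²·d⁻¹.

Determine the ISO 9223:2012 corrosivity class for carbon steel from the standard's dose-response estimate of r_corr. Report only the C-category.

C4

carbon steel: temperature factor f = +0.150·(-11.9) = -1.7850
  SO₂ term: 1.77·69.1^0.52·exp(0.02·74-1.7850) = 11.8
  Cl⁻ term: 0.102·381.7^0.62·exp(0.033·74+0.04·-1.9) = 43.33
  r_corr = 11.8 + 43.33 = 55.14 μm/a
55.1 μm/a falls in (50, 80] for carbon steel → category C4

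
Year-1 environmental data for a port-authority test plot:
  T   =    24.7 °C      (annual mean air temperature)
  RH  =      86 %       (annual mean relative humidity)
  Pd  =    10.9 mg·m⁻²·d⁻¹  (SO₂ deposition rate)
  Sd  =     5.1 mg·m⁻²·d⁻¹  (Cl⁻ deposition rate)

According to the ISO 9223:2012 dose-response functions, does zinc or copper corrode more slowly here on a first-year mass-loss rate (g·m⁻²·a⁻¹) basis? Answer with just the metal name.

zinc

zinc: f(T) = -0.071·(T−10) [T>10 °C] = -1.0437
  Pd branch = 0.0129·Pd^0.44·e^(0.046·RH+f) = 0.679 μm/a
  Cl⁻ term: 0.0175·5.1^0.57·exp(0.008·86+0.085·24.7) = 0.7194
  r_corr = 0.679 + 0.7194 = 1.398 μm/a
  mass loss = 1.398 μm/a × 7.14 g/cm³ = 9.984 g·m⁻²·a⁻¹
copper: T>10 °C ⇒ hinge -0.080·(24.7−10) = -1.1760
  Pd branch = 0.0053·Pd^0.26·e^(0.059·RH+f) = 0.4863 μm/a
  Sd branch = 0.01025·Sd^0.27·e^(0.036·RH+0.049·T) = 1.18 μm/a
  sum: 0.4863 + 1.18 → r_corr = 1.667 μm/a
  mass loss = 1.667 μm/a × 8.96 g/cm³ = 14.93 g·m⁻²·a⁻¹
Ordering by g·m⁻²·a⁻¹: copper (14.9) > zinc (9.98)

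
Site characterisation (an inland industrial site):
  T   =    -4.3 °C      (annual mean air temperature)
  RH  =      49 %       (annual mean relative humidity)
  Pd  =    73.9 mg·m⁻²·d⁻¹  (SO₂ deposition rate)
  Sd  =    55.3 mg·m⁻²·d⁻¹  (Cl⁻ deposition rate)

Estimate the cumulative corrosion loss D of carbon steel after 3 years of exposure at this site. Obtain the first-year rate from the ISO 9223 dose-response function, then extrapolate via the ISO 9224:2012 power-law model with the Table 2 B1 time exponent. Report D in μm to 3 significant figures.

carbon steel: T≤10 °C ⇒ hinge +0.150·(-4.3−10) = -2.1450
  sulphur-dioxide contribution → 5.173 μm/a
  chloride contribution → 5.208 μm/a
  ⇒ r_corr(carbon steel) = 10.38 μm/a
ISO 9224: D(t) = r_corr · t^b with b = 0.523 (carbon steel, B1)
  D(3) = 10.38 × 3^0.523 = 10.38 × 1.776 = 18.44 μm

D(3) = 18.4 μm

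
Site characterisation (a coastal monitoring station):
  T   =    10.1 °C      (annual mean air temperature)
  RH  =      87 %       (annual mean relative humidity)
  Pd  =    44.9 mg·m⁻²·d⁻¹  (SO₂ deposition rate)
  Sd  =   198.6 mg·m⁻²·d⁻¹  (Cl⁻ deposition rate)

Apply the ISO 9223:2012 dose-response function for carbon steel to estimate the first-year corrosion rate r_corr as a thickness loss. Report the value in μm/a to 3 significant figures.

carbon steel: temperature factor f = -0.054·(0.1) = -0.0054
  SO₂ term: 1.77·44.9^0.52·exp(0.02·87-0.0054) = 72.52
  Sd branch = 0.102·Sd^0.62·e^(0.033·RH+0.04·T) = 71.72 μm/a
  r_corr = 72.52 + 71.72 = 144.2 μm/a

r_corr = 144 μm/a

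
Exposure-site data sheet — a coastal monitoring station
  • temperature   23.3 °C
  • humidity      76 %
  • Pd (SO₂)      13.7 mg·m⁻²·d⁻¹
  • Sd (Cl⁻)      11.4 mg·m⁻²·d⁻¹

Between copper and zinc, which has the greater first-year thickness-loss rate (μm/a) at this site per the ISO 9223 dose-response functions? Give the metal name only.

copper: f(T) = -0.080·(T−10) [T>10 °C] = -1.0640
  sulphur-dioxide contribution → 0.32 μm/a
  chloride contribution → 0.9553 μm/a
  total first-year rate 1.275 μm/a
zinc: f(T) = -0.071·(T−10) [T>10 °C] = -0.9443
  sulphur-dioxide contribution → 0.5235 μm/a
  chloride contribution → 0.9325 μm/a
  ⇒ r_corr(zinc) = 1.456 μm/a
Ordering by μm/a: zinc (1.46) > copper (1.28)

zinc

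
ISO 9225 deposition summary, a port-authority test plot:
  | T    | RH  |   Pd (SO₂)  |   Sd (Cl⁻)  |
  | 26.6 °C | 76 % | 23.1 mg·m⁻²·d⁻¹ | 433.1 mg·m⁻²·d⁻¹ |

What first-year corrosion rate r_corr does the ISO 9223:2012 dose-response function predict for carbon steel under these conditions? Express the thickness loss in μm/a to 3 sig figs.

r_corr = 173 μm/a

carbon steel: T>10 °C ⇒ hinge -0.054·(26.6−10) = -0.8964
  sulphur-dioxide contribution → 16.9 μm/a
  chloride contribution → 156.5 μm/a
  ⇒ r_corr(carbon steel) = 173.4 μm/a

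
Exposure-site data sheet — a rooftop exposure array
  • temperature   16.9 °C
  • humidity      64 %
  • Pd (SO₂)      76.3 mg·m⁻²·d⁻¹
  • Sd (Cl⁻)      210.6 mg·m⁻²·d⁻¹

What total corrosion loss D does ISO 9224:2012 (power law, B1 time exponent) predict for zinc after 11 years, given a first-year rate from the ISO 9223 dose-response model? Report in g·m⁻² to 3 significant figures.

zinc: T>10 °C ⇒ hinge -0.071·(16.9−10) = -0.4899
  Pd branch = 0.0129·Pd^0.44·e^(0.046·RH+f) = 1.011 μm/a
  Sd branch = 0.0175·Sd^0.57·e^(0.008·RH+0.085·T) = 2.592 μm/a
  r_corr = 1.011 + 2.592 = 3.603 μm/a
Power-law: D(11) = r_corr · 11^0.813
  D(11) = 3.603 × 11^0.813 = 3.603 × 7.025 = 25.31 μm
  Mass loss = 25.31 μm × 7.14 g/cm³ = 180.7 g·m⁻²

D(11) = 181 g·m⁻²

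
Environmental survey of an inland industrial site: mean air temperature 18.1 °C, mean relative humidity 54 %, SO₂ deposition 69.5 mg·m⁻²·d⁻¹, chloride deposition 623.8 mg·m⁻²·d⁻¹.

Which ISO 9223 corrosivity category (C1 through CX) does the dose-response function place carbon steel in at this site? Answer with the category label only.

C5

carbon steel: f(T) = -0.054·(T−10) [T>10 °C] = -0.4374
  sulphur-dioxide contribution → 30.54 μm/a
  chloride contribution → 67.59 μm/a
  total first-year rate 98.13 μm/a
ISO 9223 Table 2 (carbon steel): 80 < 98.1 ≤ 200 μm/a ⇒ C5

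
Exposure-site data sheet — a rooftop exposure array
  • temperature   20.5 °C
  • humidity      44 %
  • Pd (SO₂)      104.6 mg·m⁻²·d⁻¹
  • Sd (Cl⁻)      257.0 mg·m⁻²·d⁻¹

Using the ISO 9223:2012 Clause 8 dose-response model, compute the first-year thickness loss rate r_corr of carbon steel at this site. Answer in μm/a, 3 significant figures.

carbon steel: temperature factor f = -0.054·(10.5) = -0.5670
  SO₂ term: 1.77·104.6^0.52·exp(0.02·44-0.5670) = 27.17
  Sd branch = 0.102·Sd^0.62·e^(0.033·RH+0.04·T) = 30.87 μm/a
  r_corr = 27.17 + 30.87 = 58.03 μm/a

r_corr = 58.0 μm/a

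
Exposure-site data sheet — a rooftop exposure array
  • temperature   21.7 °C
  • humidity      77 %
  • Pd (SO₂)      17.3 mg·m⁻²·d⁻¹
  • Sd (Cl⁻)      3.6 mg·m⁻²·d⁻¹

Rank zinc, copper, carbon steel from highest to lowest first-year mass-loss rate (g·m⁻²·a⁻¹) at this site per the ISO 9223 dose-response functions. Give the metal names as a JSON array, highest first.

["carbon steel", "copper", "zinc"]

zinc: temperature factor f = -0.071·(11.7) = -0.8307
  Pd branch = 0.0129·Pd^0.44·e^(0.046·RH+f) = 0.6805 μm/a
  Cl⁻ term: 0.0175·3.6^0.57·exp(0.008·77+0.085·21.7) = 0.4253
  sum: 0.6805 + 0.4253 → r_corr = 1.106 μm/a
  mass loss = 1.106 μm/a × 7.14 g/cm³ = 7.896 g·m⁻²·a⁻¹
copper: f(T) = -0.080·(T−10) [T>10 °C] = -0.9360
  Pd branch = 0.0053·Pd^0.26·e^(0.059·RH+f) = 0.4099 μm/a
  Sd branch = 0.01025·Sd^0.27·e^(0.036·RH+0.049·T) = 0.6708 μm/a
  r_corr = 0.4099 + 0.6708 = 1.081 μm/a
  mass loss = 1.081 μm/a × 8.96 g/cm³ = 9.683 g·m⁻²·a⁻¹
carbon steel: f(T) = -0.054·(T−10) [T>10 °C] = -0.6318
  Pd branch = 1.77·Pd^0.52·e^(0.02·RH+f) = 19.33 μm/a
  Cl⁻ term: 0.102·3.6^0.62·exp(0.033·77+0.04·21.7) = 6.824
  sum: 19.33 + 6.824 → r_corr = 26.15 μm/a
  mass loss = 26.15 μm/a × 7.85 g/cm³ = 205.3 g·m⁻²·a⁻¹
Ordering by g·m⁻²·a⁻¹: carbon steel (205) > copper (9.68) > zinc (7.9)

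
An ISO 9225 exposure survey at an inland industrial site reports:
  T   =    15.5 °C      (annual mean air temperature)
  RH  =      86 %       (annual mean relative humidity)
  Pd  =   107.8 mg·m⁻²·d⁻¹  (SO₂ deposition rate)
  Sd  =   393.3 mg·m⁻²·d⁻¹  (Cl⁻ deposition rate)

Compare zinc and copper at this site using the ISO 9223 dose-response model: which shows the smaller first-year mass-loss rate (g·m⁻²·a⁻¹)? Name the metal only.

copper

zinc: f(T) = -0.071·(T−10) [T>10 °C] = -0.3905
  Pd branch = 0.0129·Pd^0.44·e^(0.046·RH+f) = 3.576 μm/a
  Cl⁻ term: 0.0175·393.3^0.57·exp(0.008·86+0.085·15.5) = 3.917
  sum: 3.576 + 3.917 → r_corr = 7.494 μm/a
  mass loss = 7.494 μm/a × 7.14 g/cm³ = 53.5 g·m⁻²·a⁻¹
copper: f(T) = -0.080·(T−10) [T>10 °C] = -0.4400
  Pd branch = 0.0053·Pd^0.26·e^(0.059·RH+f) = 1.842 μm/a
  Sd branch = 0.01025·Sd^0.27·e^(0.036·RH+0.049·T) = 2.431 μm/a
  sum: 1.842 + 2.431 → r_corr = 4.273 μm/a
  mass loss = 4.273 μm/a × 8.96 g/cm³ = 38.28 g·m⁻²·a⁻¹
Ordering by g·m⁻²·a⁻¹: zinc (53.5) > copper (38.3)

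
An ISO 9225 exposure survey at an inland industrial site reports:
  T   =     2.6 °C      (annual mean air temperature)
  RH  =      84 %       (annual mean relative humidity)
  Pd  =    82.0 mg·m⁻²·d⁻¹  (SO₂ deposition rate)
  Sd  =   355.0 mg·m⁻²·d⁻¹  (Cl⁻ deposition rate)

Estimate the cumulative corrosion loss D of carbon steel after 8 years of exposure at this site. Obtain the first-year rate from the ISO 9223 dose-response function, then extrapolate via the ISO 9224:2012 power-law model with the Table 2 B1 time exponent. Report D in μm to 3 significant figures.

D(8) = 297 μm

carbon steel: f(T) = +0.150·(T−10) [T≤10 °C] = -1.1100
  SO₂ term: 1.77·82.0^0.52·exp(0.02·84-1.1100) = 30.95
  Sd branch = 0.102·Sd^0.62·e^(0.033·RH+0.04·T) = 68.99 μm/a
  r_corr = 30.95 + 68.99 = 99.94 μm/a
Long-term exponent b (ISO 9224 Table 2, B1) = 0.523
  D(8) = 99.94 × 8^0.523 = 99.94 × 2.967 = 296.5 μm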